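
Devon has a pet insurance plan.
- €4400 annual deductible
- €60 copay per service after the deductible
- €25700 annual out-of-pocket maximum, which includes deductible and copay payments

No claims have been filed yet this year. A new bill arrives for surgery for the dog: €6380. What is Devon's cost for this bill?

The full €4400 deductible is still open; €4400 of this bill applies to it.
After the €4400 deductible portion, €6380 − €4400 = €1980 is subject to the copay.
Copay on this service: €60.
That puts the owner's cost at €4400 + €60 = €4460 before any cap.
Year-to-date out-of-pocket becomes €0 + €4460 = €4460, still under the €25700 maximum, so no cap applies.

€4460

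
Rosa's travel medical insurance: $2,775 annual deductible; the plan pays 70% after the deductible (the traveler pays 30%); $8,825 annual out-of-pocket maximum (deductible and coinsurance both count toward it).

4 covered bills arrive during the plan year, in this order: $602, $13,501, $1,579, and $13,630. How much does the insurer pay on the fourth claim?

Claim 1 ($602): entire amount goes to the deductible. Traveler pays $602; OOP now $602. Plan pays $602 − $602 = $0.
Claim 2 ($13,501): $2,173 finishes the deductible; $11,328 goes to coinsurance; traveler's 30% is $3,398.40. Cost to traveler: $5,571.40. OOP to date $6,173.40. Insurer: $13,501 − $5,571.40 = $7,929.60.
Claim 3 ($1,579): deductible already satisfied, so traveler's share is 30% × $1,579 = $473.70. Cost to traveler: $473.70. OOP to date $6,647.10. Plan pays $1,579 − $473.70 = $1,105.30.
Claim 4 ($13,630): deductible already satisfied, so traveler's share is 30% × $13,630 = $4,089. That would push OOP to $10,736.10, over the $8,825 cap, so traveler pays $8,825 − $6,647.10 = $2,177.90. Insurer: $13,630 − $2,177.90 = $11,452.10.

$11,452.10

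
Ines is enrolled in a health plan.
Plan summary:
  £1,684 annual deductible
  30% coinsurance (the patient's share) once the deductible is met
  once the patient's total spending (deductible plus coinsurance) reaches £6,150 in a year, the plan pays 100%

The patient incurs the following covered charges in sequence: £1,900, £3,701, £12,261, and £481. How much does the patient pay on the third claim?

£3,290.90

Bill 1, £1,900: deductible takes £1,684, £216 remains; 30% of £216 = £64.80. Patient owes £1,748.80 (running OOP £1,748.80).
Bill 2, £3,701: deductible met; 30% of £3,701 = £1,110.30. Cost to patient: £1,110.30. OOP to date £2,859.10.
Bill 3, £12,261: 30% coinsurance on £12,261 = £3,678.30. Adding that to £2,859.10 gives £6,537.40, past the £6,150 cap; patient pays only £6,150 − £2,859.10 = £3,290.90.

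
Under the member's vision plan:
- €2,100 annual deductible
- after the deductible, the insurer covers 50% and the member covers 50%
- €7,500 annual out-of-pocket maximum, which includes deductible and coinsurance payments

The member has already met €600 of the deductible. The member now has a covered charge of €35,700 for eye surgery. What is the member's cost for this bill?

€600 of the €2,100 deductible is already met, leaving €1,500.
That leaves €35,700 − €1,500 = €34,200 for coinsurance.
50% of €34,200 = €17,100 falls to the member.
Member responsibility before any cap: €1,500 + €17,100 = €18,600.
Year-to-date out-of-pocket would reach €600 + €18,600 = €19,200, above the €7,500 maximum, so the member pays only €7,500 − €600 = €6,900.

€6,900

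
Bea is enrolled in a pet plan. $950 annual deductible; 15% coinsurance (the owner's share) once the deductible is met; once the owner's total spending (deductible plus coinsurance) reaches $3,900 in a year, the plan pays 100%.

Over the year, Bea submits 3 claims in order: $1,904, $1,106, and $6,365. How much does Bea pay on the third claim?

Claim 1 — $1,904: $950 to deductible, leaving $954; coinsurance $954 × 15% = $143.10. Cost to owner: $1,093.10. OOP to date $1,093.10.
Claim 2 — $1,106: deductible already satisfied, so owner's share is 15% × $1,106 = $165.90. Cost to owner: $165.90. OOP to date $1,259.
Claim 3 — $6,365: deductible met; 15% of $6,365 = $954.75. Cost to owner: $954.75. OOP to date $2,213.75.

$954.75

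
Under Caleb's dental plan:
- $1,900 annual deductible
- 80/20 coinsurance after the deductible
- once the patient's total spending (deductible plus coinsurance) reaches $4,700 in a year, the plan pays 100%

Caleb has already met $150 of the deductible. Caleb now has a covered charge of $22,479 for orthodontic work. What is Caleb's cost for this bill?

$4,550

Remaining deductible: $1,900 − $150 = $1,750.
The remaining $20,729 (= $22,479 − $1,750) moves to coinsurance.
20% of $20,729 = $4,145.80 falls to the patient.
Patient responsibility before any cap: $1,750 + $4,145.80 = $5,895.80.
That would bring total out-of-pocket to $6,045.80, past the $4,700 cap. The patient is capped at $4,700 − $150 = $4,550 on this claim.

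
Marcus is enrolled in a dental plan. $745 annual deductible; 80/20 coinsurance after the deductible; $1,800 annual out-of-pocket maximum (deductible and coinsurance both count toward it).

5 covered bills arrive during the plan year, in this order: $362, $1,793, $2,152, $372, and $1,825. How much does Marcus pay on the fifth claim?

Claim 1 — $362: all of it applies to the deductible. Patient pays $362; OOP now $362.
Claim 2 — $1,793: deductible takes $383, $1,410 remains; coinsurance $1,410 × 20% = $282. Cost to patient: $665. OOP to date $1,027.
Claim 3 — $2,152: deductible already satisfied, so patient's share is 20% × $2,152 = $430.40. Patient owes $430.40 (running OOP $1,457.40).
Claim 4 — $372: 20% coinsurance on $372 = $74.40. Patient pays $74.40; OOP now $1,531.80.
Claim 5 — $1,825: deductible met; 20% of $1,825 = $365. OOP would hit $1,896.80 > $1,800, so the cap limits the patient to $1,800 − $1,531.80 = $268.20.

$268.20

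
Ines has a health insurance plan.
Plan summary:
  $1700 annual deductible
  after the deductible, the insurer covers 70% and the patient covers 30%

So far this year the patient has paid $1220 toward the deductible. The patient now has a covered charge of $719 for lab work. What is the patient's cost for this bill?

$551.70

Deductible still to meet: $1700 − $1220 = $480.
After the $480 deductible portion, $719 − $480 = $239 is subject to coinsurance.
30% of $239 = $71.70 falls to the patient.
Patient responsibility: $480 + $71.70 = $551.70.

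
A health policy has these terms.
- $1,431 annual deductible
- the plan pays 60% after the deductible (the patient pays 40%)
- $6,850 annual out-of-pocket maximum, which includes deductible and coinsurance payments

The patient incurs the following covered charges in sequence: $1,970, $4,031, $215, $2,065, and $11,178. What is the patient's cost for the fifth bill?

$2,679

Claim 1 — $1,970: $1,431 to deductible, leaving $539; 40% of $539 = $215.60. Cost to patient: $1,646.60. OOP to date $1,646.60.
Claim 2 — $4,031: deductible already satisfied, so patient's share is 40% × $4,031 = $1,612.40. Cost to patient: $1,612.40. OOP to date $3,259.
Claim 3 — $215: deductible already satisfied, so patient's share is 40% × $215 = $86. Patient pays $86; OOP now $3,345.
Claim 4 — $2,065: deductible met; 40% of $2,065 = $826. Cost to patient: $826. OOP to date $4,171.
Claim 5 — $11,178: deductible already satisfied, so patient's share is 40% × $11,178 = $4,471.20. OOP would hit $8,642.20 > $6,850, so the cap limits the patient to $6,850 − $4,171 = $2,679.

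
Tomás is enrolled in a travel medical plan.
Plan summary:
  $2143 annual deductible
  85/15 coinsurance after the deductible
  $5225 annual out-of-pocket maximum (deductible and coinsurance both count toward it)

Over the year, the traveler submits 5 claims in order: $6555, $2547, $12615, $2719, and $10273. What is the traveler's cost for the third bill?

Claim 1 — $6555: $2143 finishes the deductible; $4412 goes to coinsurance; traveler's 15% is $661.80. Cost to traveler: $2804.80. OOP to date $2804.80.
Claim 2 — $2547: deductible met; 15% of $2547 = $382.05. Traveler pays $382.05; OOP now $3186.85.
Claim 3 — $12615: deductible met; 15% of $12615 = $1892.25. Traveler owes $1892.25 (running OOP $5079.10).

$1892.25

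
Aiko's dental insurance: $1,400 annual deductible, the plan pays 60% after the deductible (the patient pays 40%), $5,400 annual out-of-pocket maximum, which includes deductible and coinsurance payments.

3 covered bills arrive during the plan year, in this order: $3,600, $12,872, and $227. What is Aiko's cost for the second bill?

$3,120

Bill 1, $3,600: $1,400 finishes the deductible; $2,200 goes to coinsurance; patient's 40% is $880. Cost to patient: $2,280. OOP to date $2,280.
Bill 2, $12,872: deductible met; 40% of $12,872 = $5,148.80. Adding that to $2,280 gives $7,428.80, past the $5,400 cap; patient pays only $5,400 − $2,280 = $3,120.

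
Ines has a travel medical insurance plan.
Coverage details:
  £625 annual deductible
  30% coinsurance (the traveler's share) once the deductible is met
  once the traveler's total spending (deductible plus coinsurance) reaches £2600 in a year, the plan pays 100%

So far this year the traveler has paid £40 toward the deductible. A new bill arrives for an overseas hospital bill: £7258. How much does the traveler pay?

£40 of the £625 deductible is already met, leaving £585.
The remaining £6673 (= £7258 − £585) moves to coinsurance.
Coinsurance: £6673 × 30% = £2001.90.
So the traveler owes £585 + £2001.90 = £2586.90 before any cap.
Year-to-date out-of-pocket would reach £40 + £2586.90 = £2626.90, above the £2600 maximum, so the traveler pays only £2600 − £40 = £2560.

£2560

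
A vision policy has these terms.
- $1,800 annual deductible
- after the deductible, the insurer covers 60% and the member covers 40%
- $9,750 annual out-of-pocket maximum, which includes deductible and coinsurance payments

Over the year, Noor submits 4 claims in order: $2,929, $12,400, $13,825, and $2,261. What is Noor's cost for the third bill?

$2,538.40

Bill 1, $2,929: deductible takes $1,800, $1,129 remains; member's 40% is $451.60. Cost to member: $2,251.60. OOP to date $2,251.60.
Bill 2, $12,400: deductible already satisfied, so member's share is 40% × $12,400 = $4,960. Member pays $4,960; OOP now $7,211.60.
Bill 3, $13,825: 40% coinsurance on $13,825 = $5,530. Adding that to $7,211.60 gives $12,741.60, past the $9,750 cap; member pays only $9,750 − $7,211.60 = $2,538.40.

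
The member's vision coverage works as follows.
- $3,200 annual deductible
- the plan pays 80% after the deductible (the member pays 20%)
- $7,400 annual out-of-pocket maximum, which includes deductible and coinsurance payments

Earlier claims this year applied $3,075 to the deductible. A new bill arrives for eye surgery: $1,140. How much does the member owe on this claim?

Deductible still to meet: $3,200 − $3,075 = $125.
That leaves $1,140 − $125 = $1,015 for coinsurance.
20% of $1,015 = $203 falls to the member.
That puts the member's cost at $125 + $203 = $328 before any cap.
Cumulative spending $3,075 + $328 = $3,403 stays under the $7,400 maximum.

$328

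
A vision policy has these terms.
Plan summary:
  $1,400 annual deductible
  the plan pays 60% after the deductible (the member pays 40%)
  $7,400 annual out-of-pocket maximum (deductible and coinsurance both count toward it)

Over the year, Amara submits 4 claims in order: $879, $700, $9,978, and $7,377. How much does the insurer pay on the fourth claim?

Claim 1 — $879: entire amount goes to the deductible. Cost to member: $879. OOP to date $879. Plan pays $879 − $879 = $0.
Claim 2 — $700: deductible takes $521, $179 remains; 40% of $179 = $71.60. Member pays $592.60; OOP now $1,471.60. Plan pays $700 − $592.60 = $107.40.
Claim 3 — $9,978: 40% coinsurance on $9,978 = $3,991.20. Cost to member: $3,991.20. OOP to date $5,462.80. Plan pays $9,978 − $3,991.20 = $5,986.80.
Claim 4 — $7,377: deductible met; 40% of $7,377 = $2,950.80. Adding that to $5,462.80 gives $8,413.60, past the $7,400 cap; member pays only $7,400 − $5,462.80 = $1,937.20. Plan pays $7,377 − $1,937.20 = $5,439.80.

$5,439.80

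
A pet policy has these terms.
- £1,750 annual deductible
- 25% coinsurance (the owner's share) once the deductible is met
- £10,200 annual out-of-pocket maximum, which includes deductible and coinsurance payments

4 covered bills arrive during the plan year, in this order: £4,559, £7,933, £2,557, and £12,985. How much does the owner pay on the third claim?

Claim 1 — £4,559: £1,750 to deductible, leaving £2,809; coinsurance £2,809 × 25% = £702.25. Owner pays £2,452.25; OOP now £2,452.25.
Claim 2 — £7,933: deductible already satisfied, so owner's share is 25% × £7,933 = £1,983.25. Owner pays £1,983.25; OOP now £4,435.50.
Claim 3 — £2,557: deductible already satisfied, so owner's share is 25% × £2,557 = £639.25. Owner pays £639.25; OOP now £5,074.75.

£639.25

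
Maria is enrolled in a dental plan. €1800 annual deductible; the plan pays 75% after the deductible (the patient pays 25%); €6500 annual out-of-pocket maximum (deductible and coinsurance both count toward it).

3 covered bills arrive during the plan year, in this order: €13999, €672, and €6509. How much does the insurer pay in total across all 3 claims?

€14680

#1 (€13999): €1800 finishes the deductible; €12199 goes to coinsurance; 25% of €12199 = €3049.75. Patient owes €4849.75 (running OOP €4849.75). Insurer: €13999 − €4849.75 = €9149.25.
#2 (€672): deductible already satisfied, so patient's share is 25% × €672 = €168. Cost to patient: €168. OOP to date €5017.75. Plan pays €672 − €168 = €504.
#3 (€6509): 25% coinsurance on €6509 = €1627.25. That would push OOP to €6645, over the €6500 cap, so patient pays €6500 − €5017.75 = €1482.25. Plan pays €6509 − €1482.25 = €5026.75.
Insurer total = bills − patient's total = €21180 − €6500 = €14680.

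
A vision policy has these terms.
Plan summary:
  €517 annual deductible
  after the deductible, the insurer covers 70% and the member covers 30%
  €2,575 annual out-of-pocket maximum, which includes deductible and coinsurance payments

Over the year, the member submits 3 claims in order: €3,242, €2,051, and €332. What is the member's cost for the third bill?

€99.60

Claim 1 — €3,242: deductible takes €517, €2,725 remains; member's 30% is €817.50. Cost to member: €1,334.50. OOP to date €1,334.50.
Claim 2 — €2,051: 30% coinsurance on €2,051 = €615.30. Member pays €615.30; OOP now €1,949.80.
Claim 3 — €332: deductible met; 30% of €332 = €99.60. Member owes €99.60 (running OOP €2,049.40).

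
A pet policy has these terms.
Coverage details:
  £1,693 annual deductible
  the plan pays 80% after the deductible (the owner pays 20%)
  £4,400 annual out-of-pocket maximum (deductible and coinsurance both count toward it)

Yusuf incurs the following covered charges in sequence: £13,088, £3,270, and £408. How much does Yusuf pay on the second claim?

Claim 1 (£13,088): £1,693 to deductible, leaving £11,395; owner's 20% is £2,279. Cost to owner: £3,972. OOP to date £3,972.
Claim 2 (£3,270): deductible already satisfied, so owner's share is 20% × £3,270 = £654. That would push OOP to £4,626, over the £4,400 cap, so owner pays £4,400 − £3,972 = £428.

£428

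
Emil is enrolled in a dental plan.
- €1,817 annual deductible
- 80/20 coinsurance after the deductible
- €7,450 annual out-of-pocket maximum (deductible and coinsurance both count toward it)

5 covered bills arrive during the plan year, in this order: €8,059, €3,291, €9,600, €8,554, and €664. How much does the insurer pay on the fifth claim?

€568.40

Claim 1 — €8,059: €1,817 finishes the deductible; €6,242 goes to coinsurance; 20% of €6,242 = €1,248.40. Patient owes €3,065.40 (running OOP €3,065.40). Plan pays €8,059 − €3,065.40 = €4,993.60.
Claim 2 — €3,291: deductible already satisfied, so patient's share is 20% × €3,291 = €658.20. Cost to patient: €658.20. OOP to date €3,723.60. Plan pays €3,291 − €658.20 = €2,632.80.
Claim 3 — €9,600: 20% coinsurance on €9,600 = €1,920. Patient pays €1,920; OOP now €5,643.60. Insurer: €9,600 − €1,920 = €7,680.
Claim 4 — €8,554: deductible already satisfied, so patient's share is 20% × €8,554 = €1,710.80. Patient pays €1,710.80; OOP now €7,354.40. Insurer: €8,554 − €1,710.80 = €6,843.20.
Claim 5 — €664: deductible met; 20% of €664 = €132.80. That would push OOP to €7,487.20, over the €7,450 cap, so patient pays €7,450 − €7,354.40 = €95.60. Plan pays €664 − €95.60 = €568.40.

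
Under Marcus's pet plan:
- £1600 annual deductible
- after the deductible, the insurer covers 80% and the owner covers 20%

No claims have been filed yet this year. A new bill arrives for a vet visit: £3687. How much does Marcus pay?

£2017.40

Deductible not yet touched, so the first £1600 of the bill goes to the deductible.
The remaining £2087 (= £3687 − £1600) moves to coinsurance.
Owner's 20% share of £2087 is £417.40.
That puts the owner's cost at £1600 + £417.40 = £2017.40.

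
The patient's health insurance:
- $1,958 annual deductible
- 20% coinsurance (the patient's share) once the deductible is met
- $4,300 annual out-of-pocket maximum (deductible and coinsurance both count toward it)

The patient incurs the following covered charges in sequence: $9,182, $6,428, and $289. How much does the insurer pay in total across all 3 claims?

Bill 1, $9,182: deductible takes $1,958, $7,224 remains; patient's 20% is $1,444.80. Cost to patient: $3,402.80. OOP to date $3,402.80. Plan pays $9,182 − $3,402.80 = $5,779.20.
Bill 2, $6,428: deductible already satisfied, so patient's share is 20% × $6,428 = $1,285.60. OOP would hit $4,688.40 > $4,300, so the cap limits the patient to $4,300 − $3,402.80 = $897.20. Insurer: $6,428 − $897.20 = $5,530.80.
Bill 3, $289: 20% coinsurance on $289 = $57.80. Adding that to $4,300 gives $4,357.80, past the $4,300 cap; patient pays only $4,300 − $4,300 = $0. Insurer: $289 − $0 = $289.
Insurer total = bills − patient's total = $15,899 − $4,300 = $11,599.

$11,599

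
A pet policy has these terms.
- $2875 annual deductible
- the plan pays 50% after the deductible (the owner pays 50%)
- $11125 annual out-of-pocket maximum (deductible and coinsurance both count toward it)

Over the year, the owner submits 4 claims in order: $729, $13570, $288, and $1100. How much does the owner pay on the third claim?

Claim 1 — $729: fully absorbed by the deductible. Cost to owner: $729. OOP to date $729.
Claim 2 — $13570: $2146 to deductible, leaving $11424; owner's 50% is $5712. Owner owes $7858 (running OOP $8587).
Claim 3 — $288: deductible already satisfied, so owner's share is 50% × $288 = $144. Owner pays $144; OOP now $8731.

$144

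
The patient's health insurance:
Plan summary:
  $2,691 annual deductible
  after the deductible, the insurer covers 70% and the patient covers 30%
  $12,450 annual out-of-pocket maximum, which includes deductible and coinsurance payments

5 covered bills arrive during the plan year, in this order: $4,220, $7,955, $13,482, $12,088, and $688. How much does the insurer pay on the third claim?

Bill 1, $4,220: $2,691 finishes the deductible; $1,529 goes to coinsurance; patient's 30% is $458.70. Patient pays $3,149.70; OOP now $3,149.70. Insurer: $4,220 − $3,149.70 = $1,070.30.
Bill 2, $7,955: 30% coinsurance on $7,955 = $2,386.50. Patient owes $2,386.50 (running OOP $5,536.20). Insurer: $7,955 − $2,386.50 = $5,568.50.
Bill 3, $13,482: 30% coinsurance on $13,482 = $4,044.60. Cost to patient: $4,044.60. OOP to date $9,580.80. Plan pays $13,482 − $4,044.60 = $9,437.40.

$9,437.40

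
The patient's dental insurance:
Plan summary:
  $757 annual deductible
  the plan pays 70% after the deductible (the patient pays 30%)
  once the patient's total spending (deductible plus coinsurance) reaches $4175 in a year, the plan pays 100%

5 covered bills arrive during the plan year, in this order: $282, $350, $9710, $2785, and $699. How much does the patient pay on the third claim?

$3000.50

Claim 1 — $282: all of it applies to the deductible. Patient owes $282 (running OOP $282).
Claim 2 — $350: fully absorbed by the deductible. Patient pays $350; OOP now $632.
Claim 3 — $9710: $125 to deductible, leaving $9585; patient's 30% is $2875.50. Patient pays $3000.50; OOP now $3632.50.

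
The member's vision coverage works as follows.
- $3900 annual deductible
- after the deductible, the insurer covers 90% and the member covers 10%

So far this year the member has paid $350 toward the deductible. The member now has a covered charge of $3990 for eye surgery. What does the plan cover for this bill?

$396

$350 of the $3900 deductible is already met, leaving $3550.
The remaining $440 (= $3990 − $3550) moves to coinsurance.
Member's 10% share of $440 is $44.
Member responsibility: $3550 + $44 = $3594.
The plan picks up $3990 − $3594 = $396.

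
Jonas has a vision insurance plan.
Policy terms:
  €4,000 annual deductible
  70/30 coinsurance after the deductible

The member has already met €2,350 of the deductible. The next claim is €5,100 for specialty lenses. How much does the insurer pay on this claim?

€2,415

Remaining deductible: €4,000 − €2,350 = €1,650.
That leaves €5,100 − €1,650 = €3,450 for coinsurance.
Member's 30% share of €3,450 is €1,035.
That puts the member's cost at €1,650 + €1,035 = €2,685.
The insurer covers the remainder: €5,100 − €2,685 = €2,415.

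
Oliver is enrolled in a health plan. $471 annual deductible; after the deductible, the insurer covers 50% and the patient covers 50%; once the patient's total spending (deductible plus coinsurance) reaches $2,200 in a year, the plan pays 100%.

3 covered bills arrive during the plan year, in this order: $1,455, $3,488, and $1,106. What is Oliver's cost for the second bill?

$1,237

Claim 1 ($1,455): deductible takes $471, $984 remains; patient's 50% is $492. Patient pays $963; OOP now $963.
Claim 2 ($3,488): deductible already satisfied, so patient's share is 50% × $3,488 = $1,744. Adding that to $963 gives $2,707, past the $2,200 cap; patient pays only $2,200 − $963 = $1,237.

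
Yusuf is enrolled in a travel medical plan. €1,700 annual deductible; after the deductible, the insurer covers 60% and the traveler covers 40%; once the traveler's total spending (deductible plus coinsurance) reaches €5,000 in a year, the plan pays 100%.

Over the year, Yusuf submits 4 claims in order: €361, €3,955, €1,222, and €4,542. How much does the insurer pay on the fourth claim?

Bill 1, €361: fully absorbed by the deductible. Cost to traveler: €361. OOP to date €361. Insurer: €361 − €361 = €0.
Bill 2, €3,955: deductible takes €1,339, €2,616 remains; 40% of €2,616 = €1,046.40. Cost to traveler: €2,385.40. OOP to date €2,746.40. Insurer: €3,955 − €2,385.40 = €1,569.60.
Bill 3, €1,222: deductible already satisfied, so traveler's share is 40% × €1,222 = €488.80. Traveler owes €488.80 (running OOP €3,235.20). Insurer: €1,222 − €488.80 = €733.20.
Bill 4, €4,542: deductible already satisfied, so traveler's share is 40% × €4,542 = €1,816.80. That would push OOP to €5,052, over the €5,000 cap, so traveler pays €5,000 − €3,235.20 = €1,764.80. Insurer: €4,542 − €1,764.80 = €2,777.20.

€2,777.20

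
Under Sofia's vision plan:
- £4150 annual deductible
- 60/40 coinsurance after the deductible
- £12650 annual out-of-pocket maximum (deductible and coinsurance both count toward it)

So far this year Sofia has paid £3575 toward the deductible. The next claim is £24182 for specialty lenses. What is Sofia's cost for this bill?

£9075

£3575 of the £4150 deductible is already met, leaving £575.
That leaves £24182 − £575 = £23607 for coinsurance.
Member's 40% share of £23607 is £9442.80.
That puts the member's cost at £575 + £9442.80 = £10017.80 before any cap.
That would bring total out-of-pocket to £13592.80, past the £12650 cap. The member is capped at £12650 − £3575 = £9075 on this claim.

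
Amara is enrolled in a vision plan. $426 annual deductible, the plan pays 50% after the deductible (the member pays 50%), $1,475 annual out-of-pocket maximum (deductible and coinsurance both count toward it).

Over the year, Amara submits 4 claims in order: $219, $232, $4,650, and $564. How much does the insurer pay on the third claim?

$3,613.50

Claim 1 — $219: entire amount goes to the deductible. Cost to member: $219. OOP to date $219. Plan pays $219 − $219 = $0.
Claim 2 — $232: deductible takes $207, $25 remains; member's 50% is $12.50. Member owes $219.50 (running OOP $438.50). Insurer: $232 − $219.50 = $12.50.
Claim 3 — $4,650: deductible met; 50% of $4,650 = $2,325. OOP would hit $2,763.50 > $1,475, so the cap limits the member to $1,475 − $438.50 = $1,036.50. Plan pays $4,650 − $1,036.50 = $3,613.50.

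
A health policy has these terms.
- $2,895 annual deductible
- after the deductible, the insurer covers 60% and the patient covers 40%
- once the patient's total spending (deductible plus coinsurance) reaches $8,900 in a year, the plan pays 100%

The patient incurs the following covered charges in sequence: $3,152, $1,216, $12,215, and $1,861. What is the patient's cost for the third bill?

$4,886

Bill 1, $3,152: $2,895 finishes the deductible; $257 goes to coinsurance; patient's 40% is $102.80. Patient pays $2,997.80; OOP now $2,997.80.
Bill 2, $1,216: 40% coinsurance on $1,216 = $486.40. Patient pays $486.40; OOP now $3,484.20.
Bill 3, $12,215: deductible already satisfied, so patient's share is 40% × $12,215 = $4,886. Patient pays $4,886; OOP now $8,370.20.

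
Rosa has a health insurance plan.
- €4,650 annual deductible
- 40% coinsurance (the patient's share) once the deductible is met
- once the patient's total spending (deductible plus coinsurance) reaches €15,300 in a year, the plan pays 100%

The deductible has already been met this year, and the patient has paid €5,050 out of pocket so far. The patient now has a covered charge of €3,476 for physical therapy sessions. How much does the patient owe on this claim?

The deductible is already satisfied, so the full bill goes to coinsurance.
40% of €3,476 = €1,390.40 falls to the patient.
Total out-of-pocket so far would be €5,050 + €1,390.40 = €6,440.40, below the €15,300 cap — no reduction.

€1,390.40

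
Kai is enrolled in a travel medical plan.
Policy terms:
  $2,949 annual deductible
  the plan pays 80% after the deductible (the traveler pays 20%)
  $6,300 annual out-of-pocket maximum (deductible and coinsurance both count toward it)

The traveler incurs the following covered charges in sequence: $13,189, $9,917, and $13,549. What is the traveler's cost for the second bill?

Claim 1 — $13,189: $2,949 finishes the deductible; $10,240 goes to coinsurance; coinsurance $10,240 × 20% = $2,048. Cost to traveler: $4,997. OOP to date $4,997.
Claim 2 — $9,917: 20% coinsurance on $9,917 = $1,983.40. OOP would hit $6,980.40 > $6,300, so the cap limits the traveler to $6,300 − $4,997 = $1,303.

$1,303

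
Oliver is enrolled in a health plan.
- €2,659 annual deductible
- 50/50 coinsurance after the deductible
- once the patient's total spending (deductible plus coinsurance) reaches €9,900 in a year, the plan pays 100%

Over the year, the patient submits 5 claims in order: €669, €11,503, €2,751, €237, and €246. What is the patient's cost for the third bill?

Claim 1 (€669): all of it applies to the deductible. Cost to patient: €669. OOP to date €669.
Claim 2 (€11,503): €1,990 to deductible, leaving €9,513; 50% of €9,513 = €4,756.50. Patient owes €6,746.50 (running OOP €7,415.50).
Claim 3 (€2,751): 50% coinsurance on €2,751 = €1,375.50. Patient pays €1,375.50; OOP now €8,791.

€1,375.50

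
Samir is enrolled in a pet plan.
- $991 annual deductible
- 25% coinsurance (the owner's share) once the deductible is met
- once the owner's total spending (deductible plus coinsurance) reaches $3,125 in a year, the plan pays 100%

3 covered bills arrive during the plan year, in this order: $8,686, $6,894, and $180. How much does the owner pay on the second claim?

#1 ($8,686): $991 to deductible, leaving $7,695; coinsurance $7,695 × 25% = $1,923.75. Owner owes $2,914.75 (running OOP $2,914.75).
#2 ($6,894): deductible already satisfied, so owner's share is 25% × $6,894 = $1,723.50. Adding that to $2,914.75 gives $4,638.25, past the $3,125 cap; owner pays only $3,125 − $2,914.75 = $210.25.

$210.25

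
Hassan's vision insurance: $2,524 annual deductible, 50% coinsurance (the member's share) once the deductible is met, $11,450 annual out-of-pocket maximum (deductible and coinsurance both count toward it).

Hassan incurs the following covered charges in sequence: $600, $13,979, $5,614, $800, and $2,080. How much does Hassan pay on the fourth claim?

$91.50

Claim 1 ($600): fully absorbed by the deductible. Cost to member: $600. OOP to date $600.
Claim 2 ($13,979): $1,924 finishes the deductible; $12,055 goes to coinsurance; coinsurance $12,055 × 50% = $6,027.50. Cost to member: $7,951.50. OOP to date $8,551.50.
Claim 3 ($5,614): 50% coinsurance on $5,614 = $2,807. Member owes $2,807 (running OOP $11,358.50).
Claim 4 ($800): deductible met; 50% of $800 = $400. That would push OOP to $11,758.50, over the $11,450 cap, so member pays $11,450 − $11,358.50 = $91.50.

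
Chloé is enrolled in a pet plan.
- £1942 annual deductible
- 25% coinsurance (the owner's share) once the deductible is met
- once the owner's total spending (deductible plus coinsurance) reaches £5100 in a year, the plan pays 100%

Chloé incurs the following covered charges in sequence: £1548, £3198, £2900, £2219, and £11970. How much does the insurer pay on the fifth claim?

£10792.75

Claim 1 — £1548: all of it applies to the deductible. Cost to owner: £1548. OOP to date £1548. Insurer: £1548 − £1548 = £0.
Claim 2 — £3198: £394 to deductible, leaving £2804; 25% of £2804 = £701. Owner pays £1095; OOP now £2643. Plan pays £3198 − £1095 = £2103.
Claim 3 — £2900: deductible already satisfied, so owner's share is 25% × £2900 = £725. Owner pays £725; OOP now £3368. Plan pays £2900 − £725 = £2175.
Claim 4 — £2219: deductible met; 25% of £2219 = £554.75. Owner owes £554.75 (running OOP £3922.75). Insurer: £2219 − £554.75 = £1664.25.
Claim 5 — £11970: deductible already satisfied, so owner's share is 25% × £11970 = £2992.50. That would push OOP to £6915.25, over the £5100 cap, so owner pays £5100 − £3922.75 = £1177.25. Insurer: £11970 − £1177.25 = £10792.75.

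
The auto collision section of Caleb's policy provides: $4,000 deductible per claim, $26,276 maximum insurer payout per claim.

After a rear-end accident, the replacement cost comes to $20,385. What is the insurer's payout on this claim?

Less the $4,000 deductible: $20,385 − $4,000 = $16,385.
$16,385 is within the $26,276 limit, so the insurer pays $16,385.

$16,385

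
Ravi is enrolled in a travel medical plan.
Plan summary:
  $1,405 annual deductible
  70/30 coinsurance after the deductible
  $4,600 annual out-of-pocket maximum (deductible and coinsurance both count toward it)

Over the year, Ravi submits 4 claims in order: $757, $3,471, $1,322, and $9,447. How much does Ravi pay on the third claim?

#1 ($757): all of it applies to the deductible. Traveler pays $757; OOP now $757.
#2 ($3,471): $648 to deductible, leaving $2,823; coinsurance $2,823 × 30% = $846.90. Cost to traveler: $1,494.90. OOP to date $2,251.90.
#3 ($1,322): deductible met; 30% of $1,322 = $396.60. Traveler pays $396.60; OOP now $2,648.50.

$396.60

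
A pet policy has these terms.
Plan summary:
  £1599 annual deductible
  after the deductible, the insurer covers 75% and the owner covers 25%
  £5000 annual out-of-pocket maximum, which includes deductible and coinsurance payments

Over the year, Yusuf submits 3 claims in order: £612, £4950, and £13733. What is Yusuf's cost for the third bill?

Claim 1 — £612: entire amount goes to the deductible. Owner owes £612 (running OOP £612).
Claim 2 — £4950: deductible takes £987, £3963 remains; coinsurance £3963 × 25% = £990.75. Owner owes £1977.75 (running OOP £2589.75).
Claim 3 — £13733: 25% coinsurance on £13733 = £3433.25. OOP would hit £6023 > £5000, so the cap limits the owner to £5000 − £2589.75 = £2410.25.

£2410.25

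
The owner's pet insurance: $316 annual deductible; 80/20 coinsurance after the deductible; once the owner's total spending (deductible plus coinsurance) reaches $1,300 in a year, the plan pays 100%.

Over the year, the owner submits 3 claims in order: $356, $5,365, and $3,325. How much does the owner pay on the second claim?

$976

#1 ($356): $316 finishes the deductible; $40 goes to coinsurance; coinsurance $40 × 20% = $8. Owner owes $324 (running OOP $324).
#2 ($5,365): deductible met; 20% of $5,365 = $1,073. OOP would hit $1,397 > $1,300, so the cap limits the owner to $1,300 − $324 = $976.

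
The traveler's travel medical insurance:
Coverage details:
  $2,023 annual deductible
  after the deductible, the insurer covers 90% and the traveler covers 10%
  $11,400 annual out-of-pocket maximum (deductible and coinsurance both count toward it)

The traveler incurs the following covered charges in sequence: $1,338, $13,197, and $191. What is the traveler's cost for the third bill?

$19.10

Claim 1 ($1,338): fully absorbed by the deductible. Traveler owes $1,338 (running OOP $1,338).
Claim 2 ($13,197): $685 finishes the deductible; $12,512 goes to coinsurance; 10% of $12,512 = $1,251.20. Traveler owes $1,936.20 (running OOP $3,274.20).
Claim 3 ($191): 10% coinsurance on $191 = $19.10. Traveler pays $19.10; OOP now $3,293.30.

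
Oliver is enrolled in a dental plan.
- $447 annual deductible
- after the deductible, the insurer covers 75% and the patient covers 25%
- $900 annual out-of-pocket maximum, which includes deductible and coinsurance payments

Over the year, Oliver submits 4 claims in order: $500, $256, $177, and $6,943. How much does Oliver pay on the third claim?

$44.25

Bill 1, $500: $447 to deductible, leaving $53; coinsurance $53 × 25% = $13.25. Patient owes $460.25 (running OOP $460.25).
Bill 2, $256: deductible already satisfied, so patient's share is 25% × $256 = $64. Patient owes $64 (running OOP $524.25).
Bill 3, $177: deductible met; 25% of $177 = $44.25. Patient owes $44.25 (running OOP $568.50).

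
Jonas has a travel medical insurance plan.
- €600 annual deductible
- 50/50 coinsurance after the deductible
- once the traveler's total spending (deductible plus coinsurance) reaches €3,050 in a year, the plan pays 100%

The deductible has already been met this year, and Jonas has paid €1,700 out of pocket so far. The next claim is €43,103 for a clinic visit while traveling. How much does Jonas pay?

€1,350

The deductible is already satisfied, so the full bill goes to coinsurance.
50% of €43,103 = €21,551.50 falls to the traveler.
Adding €21,551.50 to the €1,700 already spent would give €23,251.50, which exceeds the €3,050 cap; the traveler pays just €3,050 − €1,700 = €1,350.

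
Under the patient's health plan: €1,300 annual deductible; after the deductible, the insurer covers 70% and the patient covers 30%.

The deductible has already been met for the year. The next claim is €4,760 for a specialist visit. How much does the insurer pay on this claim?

€3,332

The deductible is already satisfied, so the full bill goes to coinsurance.
Patient's 30% share of €4,760 is €1,428.
The plan picks up €4,760 − €1,428 = €3,332.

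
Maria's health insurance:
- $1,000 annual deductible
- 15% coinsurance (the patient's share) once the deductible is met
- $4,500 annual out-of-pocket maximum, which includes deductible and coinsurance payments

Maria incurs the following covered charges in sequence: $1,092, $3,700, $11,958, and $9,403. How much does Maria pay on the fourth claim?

$1,137.50

Claim 1 — $1,092: deductible takes $1,000, $92 remains; 15% of $92 = $13.80. Patient owes $1,013.80 (running OOP $1,013.80).
Claim 2 — $3,700: 15% coinsurance on $3,700 = $555. Patient owes $555 (running OOP $1,568.80).
Claim 3 — $11,958: deductible already satisfied, so patient's share is 15% × $11,958 = $1,793.70. Patient pays $1,793.70; OOP now $3,362.50.
Claim 4 — $9,403: deductible met; 15% of $9,403 = $1,410.45. OOP would hit $4,772.95 > $4,500, so the cap limits the patient to $4,500 − $3,362.50 = $1,137.50.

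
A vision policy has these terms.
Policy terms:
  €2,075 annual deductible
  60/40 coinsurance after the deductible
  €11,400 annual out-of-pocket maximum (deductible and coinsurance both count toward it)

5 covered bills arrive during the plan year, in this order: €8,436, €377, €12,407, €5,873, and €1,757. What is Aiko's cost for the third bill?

Claim 1 — €8,436: €2,075 finishes the deductible; €6,361 goes to coinsurance; 40% of €6,361 = €2,544.40. Member pays €4,619.40; OOP now €4,619.40.
Claim 2 — €377: deductible already satisfied, so member's share is 40% × €377 = €150.80. Cost to member: €150.80. OOP to date €4,770.20.
Claim 3 — €12,407: 40% coinsurance on €12,407 = €4,962.80. Member pays €4,962.80; OOP now €9,733.

€4,962.80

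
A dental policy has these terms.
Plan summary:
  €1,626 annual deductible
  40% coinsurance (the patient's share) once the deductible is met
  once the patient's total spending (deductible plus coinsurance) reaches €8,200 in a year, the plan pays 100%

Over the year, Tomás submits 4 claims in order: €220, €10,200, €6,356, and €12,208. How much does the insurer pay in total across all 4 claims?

€20,784

Claim 1 — €220: fully absorbed by the deductible. Patient pays €220; OOP now €220. Plan pays €220 − €220 = €0.
Claim 2 — €10,200: €1,406 to deductible, leaving €8,794; 40% of €8,794 = €3,517.60. Patient pays €4,923.60; OOP now €5,143.60. Insurer: €10,200 − €4,923.60 = €5,276.40.
Claim 3 — €6,356: 40% coinsurance on €6,356 = €2,542.40. Cost to patient: €2,542.40. OOP to date €7,686. Insurer: €6,356 − €2,542.40 = €3,813.60.
Claim 4 — €12,208: 40% coinsurance on €12,208 = €4,883.20. That would push OOP to €12,569.20, over the €8,200 cap, so patient pays €8,200 − €7,686 = €514. Insurer: €12,208 − €514 = €11,694.
Insurer total = bills − patient's total = €28,984 − €8,200 = €20,784.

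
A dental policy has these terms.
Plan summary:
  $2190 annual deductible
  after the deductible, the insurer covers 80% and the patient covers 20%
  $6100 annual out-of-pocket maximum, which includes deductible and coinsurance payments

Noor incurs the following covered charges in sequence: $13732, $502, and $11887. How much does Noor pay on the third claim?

$1501.20

Claim 1 ($13732): deductible takes $2190, $11542 remains; 20% of $11542 = $2308.40. Patient owes $4498.40 (running OOP $4498.40).
Claim 2 ($502): deductible already satisfied, so patient's share is 20% × $502 = $100.40. Patient pays $100.40; OOP now $4598.80.
Claim 3 ($11887): deductible met; 20% of $11887 = $2377.40. Adding that to $4598.80 gives $6976.20, past the $6100 cap; patient pays only $6100 − $4598.80 = $1501.20.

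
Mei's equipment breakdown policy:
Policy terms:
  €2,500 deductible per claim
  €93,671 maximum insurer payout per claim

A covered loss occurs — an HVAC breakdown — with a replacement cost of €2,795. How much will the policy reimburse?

€295

Less the €2,500 deductible: €2,795 − €2,500 = €295.
That's under the €93,671 cap, so the insurer reimburses the full €295.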